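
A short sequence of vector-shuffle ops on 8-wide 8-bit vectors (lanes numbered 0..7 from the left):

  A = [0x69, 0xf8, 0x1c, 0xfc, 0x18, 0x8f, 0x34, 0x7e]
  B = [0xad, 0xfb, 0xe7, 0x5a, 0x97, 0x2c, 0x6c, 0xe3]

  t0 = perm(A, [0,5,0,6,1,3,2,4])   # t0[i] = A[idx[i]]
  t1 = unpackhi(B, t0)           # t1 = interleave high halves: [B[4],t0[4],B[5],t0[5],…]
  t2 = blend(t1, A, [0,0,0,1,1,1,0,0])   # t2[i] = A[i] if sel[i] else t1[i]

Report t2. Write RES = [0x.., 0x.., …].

t0 = [0x69, 0x8f, 0x69, 0x34, 0xf8, 0xfc, 0x1c, 0x18]
t1 = [0x97, 0xf8, 0x2c, 0xfc, 0x6c, 0x1c, 0xe3, 0x18]
t2 = [0x97, 0xf8, 0x2c, 0xfc, 0x18, 0x8f, 0xe3, 0x18]

RES = [ 0x97  0xf8  0x2c  0xfc  0x18  0x8f  0xe3  0x18 ]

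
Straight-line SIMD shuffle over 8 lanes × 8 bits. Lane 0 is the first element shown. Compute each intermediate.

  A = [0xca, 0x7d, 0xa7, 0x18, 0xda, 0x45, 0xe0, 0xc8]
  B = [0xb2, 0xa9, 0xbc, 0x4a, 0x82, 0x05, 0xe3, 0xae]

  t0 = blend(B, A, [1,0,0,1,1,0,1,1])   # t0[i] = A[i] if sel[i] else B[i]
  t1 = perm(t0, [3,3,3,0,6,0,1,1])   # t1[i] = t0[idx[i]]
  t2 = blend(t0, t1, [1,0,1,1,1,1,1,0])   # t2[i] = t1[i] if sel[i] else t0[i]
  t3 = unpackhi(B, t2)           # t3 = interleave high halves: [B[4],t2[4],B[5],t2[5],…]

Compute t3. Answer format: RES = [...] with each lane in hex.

RES = [0x82, 0xe0, 0x05, 0xca, 0xe3, 0xa9, 0xae, 0xc8]

→ t0 |ca|a9|bc|18|da|05|e0|c8|
→ t1 |18|18|18|ca|e0|ca|a9|a9|
→ t2 |18|a9|18|ca|e0|ca|a9|c8|
→ t3 |82|e0|05|ca|e3|a9|ae|c8|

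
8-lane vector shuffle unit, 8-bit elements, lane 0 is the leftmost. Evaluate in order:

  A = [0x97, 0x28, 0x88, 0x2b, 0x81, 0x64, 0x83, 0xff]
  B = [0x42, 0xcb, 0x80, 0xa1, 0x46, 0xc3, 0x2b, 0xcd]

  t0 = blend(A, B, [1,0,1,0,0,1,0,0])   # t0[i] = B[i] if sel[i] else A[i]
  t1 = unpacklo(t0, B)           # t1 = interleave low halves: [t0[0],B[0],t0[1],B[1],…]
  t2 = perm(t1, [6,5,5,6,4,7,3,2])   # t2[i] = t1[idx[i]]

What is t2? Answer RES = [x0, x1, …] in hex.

RES = [ 0x2b  0x80  0x80  0x2b  0x80  0xa1  0xcb  0x28 ]

t0 = [0x42, 0x28, 0x80, 0x2b, 0x81, 0xc3, 0x83, 0xff]
t1 = [0x42, 0x42, 0x28, 0xcb, 0x80, 0x80, 0x2b, 0xa1]
t2 = [0x2b, 0x80, 0x80, 0x2b, 0x80, 0xa1, 0xcb, 0x28]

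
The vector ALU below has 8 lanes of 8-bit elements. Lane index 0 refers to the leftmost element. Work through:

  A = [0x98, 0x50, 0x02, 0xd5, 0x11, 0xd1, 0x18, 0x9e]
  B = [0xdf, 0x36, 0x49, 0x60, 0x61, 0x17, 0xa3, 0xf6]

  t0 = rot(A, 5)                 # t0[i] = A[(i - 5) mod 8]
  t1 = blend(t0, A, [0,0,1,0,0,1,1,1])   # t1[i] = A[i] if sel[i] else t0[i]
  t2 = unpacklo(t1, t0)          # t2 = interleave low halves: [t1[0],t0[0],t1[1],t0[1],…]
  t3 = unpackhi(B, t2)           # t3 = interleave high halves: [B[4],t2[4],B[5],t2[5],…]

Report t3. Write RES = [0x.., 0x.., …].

→ t0 |d5|11|d1|18|9e|98|50|02|
→ t1 |d5|11|02|18|9e|d1|18|9e|
→ t2 |d5|d5|11|11|02|d1|18|18|
→ t3 |61|02|17|d1|a3|18|f6|18|

RES = [0x61, 0x02, 0x17, 0xd1, 0xa3, 0x18, 0xf6, 0x18]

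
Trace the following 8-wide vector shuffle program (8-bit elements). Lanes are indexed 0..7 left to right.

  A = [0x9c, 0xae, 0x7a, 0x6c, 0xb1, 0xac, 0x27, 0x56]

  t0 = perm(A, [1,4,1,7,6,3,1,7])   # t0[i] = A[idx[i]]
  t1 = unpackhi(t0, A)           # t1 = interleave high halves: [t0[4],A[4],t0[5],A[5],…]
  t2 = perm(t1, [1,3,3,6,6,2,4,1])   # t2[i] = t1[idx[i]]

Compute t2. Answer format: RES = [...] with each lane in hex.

→ t0 |ae|b1|ae|56|27|6c|ae|56|
→ t1 |27|b1|6c|ac|ae|27|56|56|
→ t2 |b1|ac|ac|56|56|6c|ae|b1|

RES = [ 0xb1  0xac  0xac  0x56  0x56  0x6c  0xae  0xb1 ]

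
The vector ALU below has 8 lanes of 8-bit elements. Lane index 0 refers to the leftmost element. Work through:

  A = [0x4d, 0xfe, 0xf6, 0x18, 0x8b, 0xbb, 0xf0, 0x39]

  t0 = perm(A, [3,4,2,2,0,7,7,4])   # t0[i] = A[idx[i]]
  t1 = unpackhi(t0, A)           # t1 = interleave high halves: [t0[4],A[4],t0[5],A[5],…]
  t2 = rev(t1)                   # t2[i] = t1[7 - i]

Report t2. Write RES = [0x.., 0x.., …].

  t0: 18 8b f6 f6 4d 39 39 8b
  t1: 4d 8b 39 bb 39 f0 8b 39
  t2: 39 8b f0 39 bb 39 8b 4d

RES = [ 0x39  0x8b  0xf0  0x39  0xbb  0x39  0x8b  0x4d ]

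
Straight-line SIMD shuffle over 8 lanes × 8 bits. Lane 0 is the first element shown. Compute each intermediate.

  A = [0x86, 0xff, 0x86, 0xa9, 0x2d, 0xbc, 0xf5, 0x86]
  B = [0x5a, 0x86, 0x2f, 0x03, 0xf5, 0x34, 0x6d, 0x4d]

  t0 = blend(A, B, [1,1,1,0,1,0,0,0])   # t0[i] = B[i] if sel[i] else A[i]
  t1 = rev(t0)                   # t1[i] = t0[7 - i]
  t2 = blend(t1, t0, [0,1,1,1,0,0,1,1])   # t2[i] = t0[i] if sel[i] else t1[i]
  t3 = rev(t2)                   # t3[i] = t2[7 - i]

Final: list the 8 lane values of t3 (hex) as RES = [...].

RES = [0x86, 0xf5, 0x2f, 0xa9, 0xa9, 0x2f, 0x86, 0x86]

t0 = [0x5a, 0x86, 0x2f, 0xa9, 0xf5, 0xbc, 0xf5, 0x86]
t1 = [0x86, 0xf5, 0xbc, 0xf5, 0xa9, 0x2f, 0x86, 0x5a]
t2 = [0x86, 0x86, 0x2f, 0xa9, 0xa9, 0x2f, 0xf5, 0x86]
t3 = [0x86, 0xf5, 0x2f, 0xa9, 0xa9, 0x2f, 0x86, 0x86]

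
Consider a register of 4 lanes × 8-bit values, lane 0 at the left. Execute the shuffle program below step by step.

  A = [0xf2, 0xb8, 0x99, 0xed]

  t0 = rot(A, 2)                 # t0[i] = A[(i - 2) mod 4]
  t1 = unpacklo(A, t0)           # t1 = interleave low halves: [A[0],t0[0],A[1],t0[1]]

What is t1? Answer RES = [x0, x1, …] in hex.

  t0: 99 ed f2 b8
  t1: f2 99 b8 ed

RES = [0xf2, 0x99, 0xb8, 0xed]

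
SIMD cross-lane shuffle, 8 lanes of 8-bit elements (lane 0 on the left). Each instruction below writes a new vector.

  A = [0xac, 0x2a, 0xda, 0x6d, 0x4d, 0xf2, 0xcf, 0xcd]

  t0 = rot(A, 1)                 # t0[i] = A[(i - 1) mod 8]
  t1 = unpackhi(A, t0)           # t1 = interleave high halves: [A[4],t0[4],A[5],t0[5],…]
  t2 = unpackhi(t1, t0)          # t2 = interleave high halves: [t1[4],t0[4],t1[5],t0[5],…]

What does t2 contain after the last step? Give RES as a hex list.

t0 = [0xcd, 0xac, 0x2a, 0xda, 0x6d, 0x4d, 0xf2, 0xcf]
t1 = [0x4d, 0x6d, 0xf2, 0x4d, 0xcf, 0xf2, 0xcd, 0xcf]
t2 = [0xcf, 0x6d, 0xf2, 0x4d, 0xcd, 0xf2, 0xcf, 0xcf]

RES = [ 0xcf  0x6d  0xf2  0x4d  0xcd  0xf2  0xcf  0xcf ]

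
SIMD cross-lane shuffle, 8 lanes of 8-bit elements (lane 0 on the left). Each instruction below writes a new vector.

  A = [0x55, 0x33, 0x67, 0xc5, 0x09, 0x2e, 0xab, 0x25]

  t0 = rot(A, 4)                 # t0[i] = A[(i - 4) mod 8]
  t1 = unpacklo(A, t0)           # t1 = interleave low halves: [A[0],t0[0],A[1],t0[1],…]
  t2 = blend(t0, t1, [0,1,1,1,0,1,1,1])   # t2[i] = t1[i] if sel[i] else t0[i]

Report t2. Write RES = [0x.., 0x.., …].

t0 = [0x09, 0x2e, 0xab, 0x25, 0x55, 0x33, 0x67, 0xc5]
t1 = [0x55, 0x09, 0x33, 0x2e, 0x67, 0xab, 0xc5, 0x25]
t2 = [0x09, 0x09, 0x33, 0x2e, 0x55, 0xab, 0xc5, 0x25]

RES = [ 0x09  0x09  0x33  0x2e  0x55  0xab  0xc5  0x25 ]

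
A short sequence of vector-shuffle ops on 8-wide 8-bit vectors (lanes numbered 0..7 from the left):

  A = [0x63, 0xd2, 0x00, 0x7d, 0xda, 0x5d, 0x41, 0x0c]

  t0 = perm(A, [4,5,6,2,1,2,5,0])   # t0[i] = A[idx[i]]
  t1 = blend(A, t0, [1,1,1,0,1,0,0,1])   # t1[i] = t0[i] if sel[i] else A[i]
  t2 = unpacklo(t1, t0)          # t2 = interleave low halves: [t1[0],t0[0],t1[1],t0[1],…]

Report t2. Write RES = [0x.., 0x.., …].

t0 = [0xda, 0x5d, 0x41, 0x00, 0xd2, 0x00, 0x5d, 0x63]
t1 = [0xda, 0x5d, 0x41, 0x7d, 0xd2, 0x5d, 0x41, 0x63]
t2 = [0xda, 0xda, 0x5d, 0x5d, 0x41, 0x41, 0x7d, 0x00]

RES = [0xda, 0xda, 0x5d, 0x5d, 0x41, 0x41, 0x7d, 0x00]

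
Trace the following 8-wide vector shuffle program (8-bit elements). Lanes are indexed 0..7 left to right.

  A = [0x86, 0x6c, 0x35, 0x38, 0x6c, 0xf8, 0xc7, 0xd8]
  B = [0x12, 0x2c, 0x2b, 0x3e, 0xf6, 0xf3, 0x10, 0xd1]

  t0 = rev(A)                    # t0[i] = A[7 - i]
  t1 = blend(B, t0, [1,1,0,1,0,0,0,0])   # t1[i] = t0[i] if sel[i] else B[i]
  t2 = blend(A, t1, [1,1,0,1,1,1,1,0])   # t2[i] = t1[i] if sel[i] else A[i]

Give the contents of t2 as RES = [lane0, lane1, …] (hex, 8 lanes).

RES = [0xd8, 0xc7, 0x35, 0x6c, 0xf6, 0xf3, 0x10, 0xd8]

t0 = [0xd8, 0xc7, 0xf8, 0x6c, 0x38, 0x35, 0x6c, 0x86]
t1 = [0xd8, 0xc7, 0x2b, 0x6c, 0xf6, 0xf3, 0x10, 0xd1]
t2 = [0xd8, 0xc7, 0x35, 0x6c, 0xf6, 0xf3, 0x10, 0xd8]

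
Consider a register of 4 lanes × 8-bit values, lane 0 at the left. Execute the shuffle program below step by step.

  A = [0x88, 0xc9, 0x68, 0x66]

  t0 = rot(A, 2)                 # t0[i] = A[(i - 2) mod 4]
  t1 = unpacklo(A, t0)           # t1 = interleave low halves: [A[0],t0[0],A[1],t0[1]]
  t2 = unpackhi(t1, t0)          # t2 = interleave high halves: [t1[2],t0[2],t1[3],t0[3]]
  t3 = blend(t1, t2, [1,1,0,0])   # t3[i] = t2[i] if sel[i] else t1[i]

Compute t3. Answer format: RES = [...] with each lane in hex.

  t0: 68 66 88 c9
  t1: 88 68 c9 66
  t2: c9 88 66 c9
  t3: c9 88 c9 66

RES = [0xc9, 0x88, 0xc9, 0x66]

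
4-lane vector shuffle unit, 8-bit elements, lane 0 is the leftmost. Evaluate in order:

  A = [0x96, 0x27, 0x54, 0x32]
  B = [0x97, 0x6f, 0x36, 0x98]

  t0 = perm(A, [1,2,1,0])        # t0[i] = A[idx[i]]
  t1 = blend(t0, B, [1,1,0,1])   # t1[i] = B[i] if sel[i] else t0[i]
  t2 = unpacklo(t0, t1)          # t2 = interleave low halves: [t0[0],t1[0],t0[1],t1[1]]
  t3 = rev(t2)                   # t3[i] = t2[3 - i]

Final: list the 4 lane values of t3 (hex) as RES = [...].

RES = [ 0x6f  0x54  0x97  0x27 ]

  t0: 27 54 27 96
  t1: 97 6f 27 98
  t2: 27 97 54 6f
  t3: 6f 54 97 27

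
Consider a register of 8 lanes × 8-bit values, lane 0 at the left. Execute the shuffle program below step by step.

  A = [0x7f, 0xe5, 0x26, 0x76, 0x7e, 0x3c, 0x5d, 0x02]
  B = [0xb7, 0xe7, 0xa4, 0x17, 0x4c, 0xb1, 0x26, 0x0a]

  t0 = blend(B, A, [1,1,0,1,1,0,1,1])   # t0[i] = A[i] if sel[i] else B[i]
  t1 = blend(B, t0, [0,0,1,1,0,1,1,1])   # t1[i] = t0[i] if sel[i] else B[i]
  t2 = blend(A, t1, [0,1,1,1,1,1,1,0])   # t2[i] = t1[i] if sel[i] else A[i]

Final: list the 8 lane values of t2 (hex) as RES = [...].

  t0: 7f e5 a4 76 7e b1 5d 02
  t1: b7 e7 a4 76 4c b1 5d 02
  t2: 7f e7 a4 76 4c b1 5d 02

RES = [ 0x7f  0xe7  0xa4  0x76  0x4c  0xb1  0x5d  0x02 ]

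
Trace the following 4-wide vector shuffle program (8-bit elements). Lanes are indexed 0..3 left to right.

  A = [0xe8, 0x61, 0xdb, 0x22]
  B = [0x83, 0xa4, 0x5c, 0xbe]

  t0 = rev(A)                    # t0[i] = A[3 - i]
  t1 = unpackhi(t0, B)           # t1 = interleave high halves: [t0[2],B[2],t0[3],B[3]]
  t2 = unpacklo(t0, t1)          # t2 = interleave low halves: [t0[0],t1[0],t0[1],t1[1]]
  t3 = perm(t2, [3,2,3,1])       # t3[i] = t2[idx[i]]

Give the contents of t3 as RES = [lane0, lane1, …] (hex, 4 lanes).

RES = [ 0x5c  0xdb  0x5c  0x61 ]

t0 = [0x22, 0xdb, 0x61, 0xe8]
t1 = [0x61, 0x5c, 0xe8, 0xbe]
t2 = [0x22, 0x61, 0xdb, 0x5c]
t3 = [0x5c, 0xdb, 0x5c, 0x61]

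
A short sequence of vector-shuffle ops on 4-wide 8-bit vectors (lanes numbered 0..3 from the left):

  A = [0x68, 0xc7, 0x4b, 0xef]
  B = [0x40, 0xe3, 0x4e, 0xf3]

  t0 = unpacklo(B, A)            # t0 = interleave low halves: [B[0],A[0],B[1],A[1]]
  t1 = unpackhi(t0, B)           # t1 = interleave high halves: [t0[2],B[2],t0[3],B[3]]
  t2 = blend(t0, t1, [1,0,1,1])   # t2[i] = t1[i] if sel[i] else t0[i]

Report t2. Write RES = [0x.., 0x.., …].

→ t0 |40|68|e3|c7|
→ t1 |e3|4e|c7|f3|
→ t2 |e3|68|c7|f3|

RES = [0xe3, 0x68, 0xc7, 0xf3]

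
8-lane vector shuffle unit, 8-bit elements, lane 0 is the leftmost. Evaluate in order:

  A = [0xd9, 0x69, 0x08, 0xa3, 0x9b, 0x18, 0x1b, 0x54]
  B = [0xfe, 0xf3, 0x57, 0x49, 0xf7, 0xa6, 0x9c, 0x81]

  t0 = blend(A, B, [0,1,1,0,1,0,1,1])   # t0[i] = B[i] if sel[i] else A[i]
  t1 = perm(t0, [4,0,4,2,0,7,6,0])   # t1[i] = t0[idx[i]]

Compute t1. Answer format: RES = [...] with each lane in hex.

RES = [0xf7, 0xd9, 0xf7, 0x57, 0xd9, 0x81, 0x9c, 0xd9]

t0 = [0xd9, 0xf3, 0x57, 0xa3, 0xf7, 0x18, 0x9c, 0x81]
t1 = [0xf7, 0xd9, 0xf7, 0x57, 0xd9, 0x81, 0x9c, 0xd9]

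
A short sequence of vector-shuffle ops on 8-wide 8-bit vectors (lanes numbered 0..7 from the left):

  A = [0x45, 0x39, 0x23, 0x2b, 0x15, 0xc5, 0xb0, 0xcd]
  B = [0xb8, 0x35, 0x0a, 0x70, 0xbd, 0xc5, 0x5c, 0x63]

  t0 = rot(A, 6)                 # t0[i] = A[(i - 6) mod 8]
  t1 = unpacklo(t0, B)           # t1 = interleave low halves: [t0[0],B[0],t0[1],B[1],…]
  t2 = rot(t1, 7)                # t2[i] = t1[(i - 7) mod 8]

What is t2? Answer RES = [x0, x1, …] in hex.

RES = [0xb8, 0x2b, 0x35, 0x15, 0x0a, 0xc5, 0x70, 0x23]

  t0: 23 2b 15 c5 b0 cd 45 39
  t1: 23 b8 2b 35 15 0a c5 70
  t2: b8 2b 35 15 0a c5 70 23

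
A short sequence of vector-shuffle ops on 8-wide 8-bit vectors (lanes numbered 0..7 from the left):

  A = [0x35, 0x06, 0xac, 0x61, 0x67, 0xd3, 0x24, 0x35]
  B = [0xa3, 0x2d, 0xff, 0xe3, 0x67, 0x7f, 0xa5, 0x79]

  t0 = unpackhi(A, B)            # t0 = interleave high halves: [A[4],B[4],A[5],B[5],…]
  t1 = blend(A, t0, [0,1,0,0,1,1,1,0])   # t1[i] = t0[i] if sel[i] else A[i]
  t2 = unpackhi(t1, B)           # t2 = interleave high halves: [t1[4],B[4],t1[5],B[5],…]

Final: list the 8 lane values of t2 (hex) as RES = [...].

RES = [ 0x24  0x67  0xa5  0x7f  0x35  0xa5  0x35  0x79 ]

→ t0 |67|67|d3|7f|24|a5|35|79|
→ t1 |35|67|ac|61|24|a5|35|35|
→ t2 |24|67|a5|7f|35|a5|35|79|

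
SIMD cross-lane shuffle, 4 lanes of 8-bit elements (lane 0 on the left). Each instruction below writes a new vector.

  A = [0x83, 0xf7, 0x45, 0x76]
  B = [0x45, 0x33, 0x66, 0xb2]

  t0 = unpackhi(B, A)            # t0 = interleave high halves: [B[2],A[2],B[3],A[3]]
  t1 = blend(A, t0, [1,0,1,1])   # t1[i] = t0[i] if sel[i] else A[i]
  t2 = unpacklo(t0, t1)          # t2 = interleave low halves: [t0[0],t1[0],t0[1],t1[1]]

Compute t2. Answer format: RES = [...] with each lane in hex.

→ t0 |66|45|b2|76|
→ t1 |66|f7|b2|76|
→ t2 |66|66|45|f7|

RES = [0x66, 0x66, 0x45, 0xf7]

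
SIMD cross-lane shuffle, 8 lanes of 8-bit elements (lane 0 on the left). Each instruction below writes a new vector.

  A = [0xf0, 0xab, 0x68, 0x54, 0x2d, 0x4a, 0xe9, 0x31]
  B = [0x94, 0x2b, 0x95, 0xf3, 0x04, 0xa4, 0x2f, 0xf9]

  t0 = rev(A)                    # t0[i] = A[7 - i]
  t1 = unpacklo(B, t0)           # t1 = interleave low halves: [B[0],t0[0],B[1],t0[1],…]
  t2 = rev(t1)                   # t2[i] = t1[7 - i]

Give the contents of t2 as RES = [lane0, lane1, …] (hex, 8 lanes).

RES = [ 0x2d  0xf3  0x4a  0x95  0xe9  0x2b  0x31  0x94 ]

  t0: 31 e9 4a 2d 54 68 ab f0
  t1: 94 31 2b e9 95 4a f3 2d
  t2: 2d f3 4a 95 e9 2b 31 94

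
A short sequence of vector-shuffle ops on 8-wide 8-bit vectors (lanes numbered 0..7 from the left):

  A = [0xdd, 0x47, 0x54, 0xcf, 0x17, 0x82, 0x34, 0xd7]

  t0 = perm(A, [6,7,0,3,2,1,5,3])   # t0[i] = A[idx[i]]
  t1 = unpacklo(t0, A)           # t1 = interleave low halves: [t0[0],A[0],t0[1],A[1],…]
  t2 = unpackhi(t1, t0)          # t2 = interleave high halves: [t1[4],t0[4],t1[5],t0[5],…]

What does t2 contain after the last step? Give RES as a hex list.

→ t0 |34|d7|dd|cf|54|47|82|cf|
→ t1 |34|dd|d7|47|dd|54|cf|cf|
→ t2 |dd|54|54|47|cf|82|cf|cf|

RES = [ 0xdd  0x54  0x54  0x47  0xcf  0x82  0xcf  0xcf ]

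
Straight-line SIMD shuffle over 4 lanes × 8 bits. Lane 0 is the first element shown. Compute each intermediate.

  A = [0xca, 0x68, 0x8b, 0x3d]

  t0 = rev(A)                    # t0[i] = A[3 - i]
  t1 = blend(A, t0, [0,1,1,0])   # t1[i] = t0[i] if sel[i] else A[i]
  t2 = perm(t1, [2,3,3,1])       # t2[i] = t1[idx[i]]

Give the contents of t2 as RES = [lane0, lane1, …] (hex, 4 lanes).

  t0: 3d 8b 68 ca
  t1: ca 8b 68 3d
  t2: 68 3d 3d 8b

RES = [ 0x68  0x3d  0x3d  0x8b ]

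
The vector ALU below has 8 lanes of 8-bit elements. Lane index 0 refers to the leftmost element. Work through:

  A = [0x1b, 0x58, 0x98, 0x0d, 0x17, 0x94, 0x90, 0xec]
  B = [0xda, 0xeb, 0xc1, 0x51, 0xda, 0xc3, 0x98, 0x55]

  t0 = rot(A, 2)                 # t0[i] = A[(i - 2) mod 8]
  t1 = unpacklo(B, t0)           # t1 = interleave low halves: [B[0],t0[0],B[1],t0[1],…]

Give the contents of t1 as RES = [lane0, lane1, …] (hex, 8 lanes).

t0 = [0x90, 0xec, 0x1b, 0x58, 0x98, 0x0d, 0x17, 0x94]
t1 = [0xda, 0x90, 0xeb, 0xec, 0xc1, 0x1b, 0x51, 0x58]

RES = [ 0xda  0x90  0xeb  0xec  0xc1  0x1b  0x51  0x58 ]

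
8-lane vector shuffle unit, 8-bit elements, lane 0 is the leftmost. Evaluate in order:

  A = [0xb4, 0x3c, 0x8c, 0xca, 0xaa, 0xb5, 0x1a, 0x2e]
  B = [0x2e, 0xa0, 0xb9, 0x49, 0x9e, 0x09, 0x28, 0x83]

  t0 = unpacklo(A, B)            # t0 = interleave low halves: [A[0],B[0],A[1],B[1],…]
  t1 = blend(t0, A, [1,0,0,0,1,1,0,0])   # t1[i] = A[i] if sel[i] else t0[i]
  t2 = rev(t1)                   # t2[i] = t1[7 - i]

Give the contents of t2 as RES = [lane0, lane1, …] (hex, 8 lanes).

RES = [ 0x49  0xca  0xb5  0xaa  0xa0  0x3c  0x2e  0xb4 ]

t0 = [0xb4, 0x2e, 0x3c, 0xa0, 0x8c, 0xb9, 0xca, 0x49]
t1 = [0xb4, 0x2e, 0x3c, 0xa0, 0xaa, 0xb5, 0xca, 0x49]
t2 = [0x49, 0xca, 0xb5, 0xaa, 0xa0, 0x3c, 0x2e, 0xb4]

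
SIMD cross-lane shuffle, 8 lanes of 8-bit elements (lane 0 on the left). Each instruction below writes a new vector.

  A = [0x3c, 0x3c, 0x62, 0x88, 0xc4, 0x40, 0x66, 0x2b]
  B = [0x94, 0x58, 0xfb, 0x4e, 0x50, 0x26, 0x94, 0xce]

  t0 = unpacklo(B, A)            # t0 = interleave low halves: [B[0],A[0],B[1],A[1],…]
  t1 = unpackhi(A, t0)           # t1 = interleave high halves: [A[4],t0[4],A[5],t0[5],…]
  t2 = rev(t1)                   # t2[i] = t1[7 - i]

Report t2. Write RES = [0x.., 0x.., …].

  t0: 94 3c 58 3c fb 62 4e 88
  t1: c4 fb 40 62 66 4e 2b 88
  t2: 88 2b 4e 66 62 40 fb c4

RES = [ 0x88  0x2b  0x4e  0x66  0x62  0x40  0xfb  0xc4 ]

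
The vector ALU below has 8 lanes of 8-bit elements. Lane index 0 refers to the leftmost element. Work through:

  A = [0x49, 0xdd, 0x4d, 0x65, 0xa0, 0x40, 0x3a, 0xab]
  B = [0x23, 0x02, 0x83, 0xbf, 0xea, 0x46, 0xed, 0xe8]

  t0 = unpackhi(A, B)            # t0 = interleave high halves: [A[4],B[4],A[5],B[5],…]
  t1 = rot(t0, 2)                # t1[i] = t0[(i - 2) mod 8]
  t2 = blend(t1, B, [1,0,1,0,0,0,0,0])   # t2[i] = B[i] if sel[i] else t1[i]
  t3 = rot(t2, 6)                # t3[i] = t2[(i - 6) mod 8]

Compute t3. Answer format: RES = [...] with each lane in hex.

  t0: a0 ea 40 46 3a ed ab e8
  t1: ab e8 a0 ea 40 46 3a ed
  t2: 23 e8 83 ea 40 46 3a ed
  t3: 83 ea 40 46 3a ed 23 e8

RES = [ 0x83  0xea  0x40  0x46  0x3a  0xed  0x23  0xe8 ]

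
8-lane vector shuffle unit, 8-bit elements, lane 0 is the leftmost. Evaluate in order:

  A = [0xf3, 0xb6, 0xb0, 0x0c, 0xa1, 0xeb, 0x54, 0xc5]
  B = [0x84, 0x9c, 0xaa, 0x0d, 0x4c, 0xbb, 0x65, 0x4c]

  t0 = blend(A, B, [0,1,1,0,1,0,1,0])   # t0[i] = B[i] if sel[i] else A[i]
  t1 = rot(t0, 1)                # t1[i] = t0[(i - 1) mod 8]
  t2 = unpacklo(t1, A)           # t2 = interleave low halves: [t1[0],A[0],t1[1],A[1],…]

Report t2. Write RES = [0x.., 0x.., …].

→ t0 |f3|9c|aa|0c|4c|eb|65|c5|
→ t1 |c5|f3|9c|aa|0c|4c|eb|65|
→ t2 |c5|f3|f3|b6|9c|b0|aa|0c|

RES = [0xc5, 0xf3, 0xf3, 0xb6, 0x9c, 0xb0, 0xaa, 0x0c]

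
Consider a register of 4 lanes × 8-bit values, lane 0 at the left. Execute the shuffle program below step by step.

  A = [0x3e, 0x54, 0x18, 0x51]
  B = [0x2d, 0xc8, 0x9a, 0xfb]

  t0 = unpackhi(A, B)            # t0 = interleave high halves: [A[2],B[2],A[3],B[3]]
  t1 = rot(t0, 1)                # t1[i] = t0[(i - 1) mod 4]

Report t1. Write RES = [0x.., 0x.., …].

RES = [ 0xfb  0x18  0x9a  0x51 ]

  t0: 18 9a 51 fb
  t1: fb 18 9a 51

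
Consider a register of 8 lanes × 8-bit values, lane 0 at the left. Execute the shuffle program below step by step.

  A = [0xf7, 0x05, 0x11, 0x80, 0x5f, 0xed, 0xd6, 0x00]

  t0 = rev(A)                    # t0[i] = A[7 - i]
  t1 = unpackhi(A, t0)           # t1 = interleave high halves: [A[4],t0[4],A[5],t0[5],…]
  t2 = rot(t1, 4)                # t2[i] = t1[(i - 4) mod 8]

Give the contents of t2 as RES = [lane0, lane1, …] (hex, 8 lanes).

RES = [ 0xd6  0x05  0x00  0xf7  0x5f  0x80  0xed  0x11 ]

t0 = [0x00, 0xd6, 0xed, 0x5f, 0x80, 0x11, 0x05, 0xf7]
t1 = [0x5f, 0x80, 0xed, 0x11, 0xd6, 0x05, 0x00, 0xf7]
t2 = [0xd6, 0x05, 0x00, 0xf7, 0x5f, 0x80, 0xed, 0x11]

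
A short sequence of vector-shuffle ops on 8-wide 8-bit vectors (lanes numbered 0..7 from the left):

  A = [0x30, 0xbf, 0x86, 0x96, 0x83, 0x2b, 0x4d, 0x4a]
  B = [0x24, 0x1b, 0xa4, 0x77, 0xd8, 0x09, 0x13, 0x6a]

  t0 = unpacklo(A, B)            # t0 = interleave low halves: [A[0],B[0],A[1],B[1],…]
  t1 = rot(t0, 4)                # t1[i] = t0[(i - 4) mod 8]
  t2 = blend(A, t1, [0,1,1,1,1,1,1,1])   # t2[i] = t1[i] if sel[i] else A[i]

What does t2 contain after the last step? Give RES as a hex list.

  t0: 30 24 bf 1b 86 a4 96 77
  t1: 86 a4 96 77 30 24 bf 1b
  t2: 30 a4 96 77 30 24 bf 1b

RES = [ 0x30  0xa4  0x96  0x77  0x30  0x24  0xbf  0x1b ]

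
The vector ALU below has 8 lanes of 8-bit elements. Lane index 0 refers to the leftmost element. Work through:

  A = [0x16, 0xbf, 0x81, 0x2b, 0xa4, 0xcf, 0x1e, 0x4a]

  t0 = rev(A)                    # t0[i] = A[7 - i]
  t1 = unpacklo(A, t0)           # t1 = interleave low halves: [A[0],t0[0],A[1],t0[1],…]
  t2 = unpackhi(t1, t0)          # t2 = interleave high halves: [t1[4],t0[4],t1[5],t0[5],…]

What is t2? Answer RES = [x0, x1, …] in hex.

RES = [ 0x81  0x2b  0xcf  0x81  0x2b  0xbf  0xa4  0x16 ]

→ t0 |4a|1e|cf|a4|2b|81|bf|16|
→ t1 |16|4a|bf|1e|81|cf|2b|a4|
→ t2 |81|2b|cf|81|2b|bf|a4|16|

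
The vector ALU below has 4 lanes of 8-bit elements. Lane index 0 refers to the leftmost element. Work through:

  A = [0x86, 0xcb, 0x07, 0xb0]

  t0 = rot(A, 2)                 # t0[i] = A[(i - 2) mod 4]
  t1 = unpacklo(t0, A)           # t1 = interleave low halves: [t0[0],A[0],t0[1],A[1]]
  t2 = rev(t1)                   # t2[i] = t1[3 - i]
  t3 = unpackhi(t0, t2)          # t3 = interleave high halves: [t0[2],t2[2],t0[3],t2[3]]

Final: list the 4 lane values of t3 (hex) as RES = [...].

t0 = [0x07, 0xb0, 0x86, 0xcb]
t1 = [0x07, 0x86, 0xb0, 0xcb]
t2 = [0xcb, 0xb0, 0x86, 0x07]
t3 = [0x86, 0x86, 0xcb, 0x07]

RES = [ 0x86  0x86  0xcb  0x07 ]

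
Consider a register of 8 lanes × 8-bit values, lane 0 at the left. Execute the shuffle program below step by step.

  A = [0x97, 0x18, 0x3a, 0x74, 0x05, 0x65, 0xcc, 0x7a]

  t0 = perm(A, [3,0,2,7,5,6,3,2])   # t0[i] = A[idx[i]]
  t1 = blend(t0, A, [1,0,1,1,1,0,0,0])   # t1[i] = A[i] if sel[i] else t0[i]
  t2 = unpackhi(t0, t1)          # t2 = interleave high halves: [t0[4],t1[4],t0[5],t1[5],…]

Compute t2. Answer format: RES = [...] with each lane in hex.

  t0: 74 97 3a 7a 65 cc 74 3a
  t1: 97 97 3a 74 05 cc 74 3a
  t2: 65 05 cc cc 74 74 3a 3a

RES = [0x65, 0x05, 0xcc, 0xcc, 0x74, 0x74, 0x3a, 0x3a]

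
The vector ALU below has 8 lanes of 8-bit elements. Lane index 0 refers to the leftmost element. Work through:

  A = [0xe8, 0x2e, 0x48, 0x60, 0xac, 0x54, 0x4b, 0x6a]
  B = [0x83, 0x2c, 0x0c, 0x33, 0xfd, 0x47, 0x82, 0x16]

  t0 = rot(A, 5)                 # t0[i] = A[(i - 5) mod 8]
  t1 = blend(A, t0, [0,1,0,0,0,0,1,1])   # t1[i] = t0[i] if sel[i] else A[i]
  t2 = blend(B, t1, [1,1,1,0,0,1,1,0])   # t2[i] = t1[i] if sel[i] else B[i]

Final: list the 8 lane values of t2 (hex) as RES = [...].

→ t0 |60|ac|54|4b|6a|e8|2e|48|
→ t1 |e8|ac|48|60|ac|54|2e|48|
→ t2 |e8|ac|48|33|fd|54|2e|16|

RES = [ 0xe8  0xac  0x48  0x33  0xfd  0x54  0x2e  0x16 ]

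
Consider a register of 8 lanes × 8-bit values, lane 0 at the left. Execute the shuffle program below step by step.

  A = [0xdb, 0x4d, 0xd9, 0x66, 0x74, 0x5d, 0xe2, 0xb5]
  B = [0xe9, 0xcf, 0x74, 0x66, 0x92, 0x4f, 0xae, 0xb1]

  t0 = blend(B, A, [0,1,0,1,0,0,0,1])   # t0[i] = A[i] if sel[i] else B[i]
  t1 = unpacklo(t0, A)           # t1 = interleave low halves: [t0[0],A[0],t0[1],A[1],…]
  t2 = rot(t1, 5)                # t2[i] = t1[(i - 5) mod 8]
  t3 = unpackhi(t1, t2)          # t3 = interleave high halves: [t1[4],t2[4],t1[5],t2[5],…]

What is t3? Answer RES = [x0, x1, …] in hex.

RES = [ 0x74  0x66  0xd9  0xe9  0x66  0xdb  0x66  0x4d ]

t0 = [0xe9, 0x4d, 0x74, 0x66, 0x92, 0x4f, 0xae, 0xb5]
t1 = [0xe9, 0xdb, 0x4d, 0x4d, 0x74, 0xd9, 0x66, 0x66]
t2 = [0x4d, 0x74, 0xd9, 0x66, 0x66, 0xe9, 0xdb, 0x4d]
t3 = [0x74, 0x66, 0xd9, 0xe9, 0x66, 0xdb, 0x66, 0x4d]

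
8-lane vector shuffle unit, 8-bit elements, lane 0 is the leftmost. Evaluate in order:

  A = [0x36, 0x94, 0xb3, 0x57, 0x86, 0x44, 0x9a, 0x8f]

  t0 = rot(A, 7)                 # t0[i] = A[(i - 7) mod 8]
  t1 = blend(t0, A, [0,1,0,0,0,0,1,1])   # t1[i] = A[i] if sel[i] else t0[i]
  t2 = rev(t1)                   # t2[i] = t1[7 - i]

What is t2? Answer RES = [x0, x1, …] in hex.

RES = [0x8f, 0x9a, 0x9a, 0x44, 0x86, 0x57, 0x94, 0x94]

t0 = [0x94, 0xb3, 0x57, 0x86, 0x44, 0x9a, 0x8f, 0x36]
t1 = [0x94, 0x94, 0x57, 0x86, 0x44, 0x9a, 0x9a, 0x8f]
t2 = [0x8f, 0x9a, 0x9a, 0x44, 0x86, 0x57, 0x94, 0x94]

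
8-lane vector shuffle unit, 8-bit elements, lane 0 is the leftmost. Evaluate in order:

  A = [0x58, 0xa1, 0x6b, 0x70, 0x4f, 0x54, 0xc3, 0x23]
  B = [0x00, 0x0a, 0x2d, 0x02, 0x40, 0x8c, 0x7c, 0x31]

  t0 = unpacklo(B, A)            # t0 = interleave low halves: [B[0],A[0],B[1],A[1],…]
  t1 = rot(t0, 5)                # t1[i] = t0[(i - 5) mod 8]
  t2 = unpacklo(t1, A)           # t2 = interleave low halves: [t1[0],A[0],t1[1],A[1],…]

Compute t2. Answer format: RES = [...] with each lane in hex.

→ t0 |00|58|0a|a1|2d|6b|02|70|
→ t1 |a1|2d|6b|02|70|00|58|0a|
→ t2 |a1|58|2d|a1|6b|6b|02|70|

RES = [0xa1, 0x58, 0x2d, 0xa1, 0x6b, 0x6b, 0x02, 0x70]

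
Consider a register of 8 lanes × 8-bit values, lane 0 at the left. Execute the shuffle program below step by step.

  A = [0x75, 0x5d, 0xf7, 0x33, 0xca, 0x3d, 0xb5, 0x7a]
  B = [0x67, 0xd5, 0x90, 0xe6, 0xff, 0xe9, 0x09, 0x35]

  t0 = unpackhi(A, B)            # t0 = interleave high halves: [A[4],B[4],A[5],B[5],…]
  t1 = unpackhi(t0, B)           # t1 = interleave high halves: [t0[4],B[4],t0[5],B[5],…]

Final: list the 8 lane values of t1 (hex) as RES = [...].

t0 = [0xca, 0xff, 0x3d, 0xe9, 0xb5, 0x09, 0x7a, 0x35]
t1 = [0xb5, 0xff, 0x09, 0xe9, 0x7a, 0x09, 0x35, 0x35]

RES = [ 0xb5  0xff  0x09  0xe9  0x7a  0x09  0x35  0x35 ]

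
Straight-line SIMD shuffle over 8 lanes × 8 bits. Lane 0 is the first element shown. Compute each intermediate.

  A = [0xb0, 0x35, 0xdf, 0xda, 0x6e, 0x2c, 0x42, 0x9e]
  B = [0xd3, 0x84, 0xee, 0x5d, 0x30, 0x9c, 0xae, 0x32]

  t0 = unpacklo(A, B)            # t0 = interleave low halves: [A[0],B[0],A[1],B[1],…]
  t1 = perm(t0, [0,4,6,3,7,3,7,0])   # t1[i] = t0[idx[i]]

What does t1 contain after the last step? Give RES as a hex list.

RES = [0xb0, 0xdf, 0xda, 0x84, 0x5d, 0x84, 0x5d, 0xb0]

t0 = [0xb0, 0xd3, 0x35, 0x84, 0xdf, 0xee, 0xda, 0x5d]
t1 = [0xb0, 0xdf, 0xda, 0x84, 0x5d, 0x84, 0x5d, 0xb0]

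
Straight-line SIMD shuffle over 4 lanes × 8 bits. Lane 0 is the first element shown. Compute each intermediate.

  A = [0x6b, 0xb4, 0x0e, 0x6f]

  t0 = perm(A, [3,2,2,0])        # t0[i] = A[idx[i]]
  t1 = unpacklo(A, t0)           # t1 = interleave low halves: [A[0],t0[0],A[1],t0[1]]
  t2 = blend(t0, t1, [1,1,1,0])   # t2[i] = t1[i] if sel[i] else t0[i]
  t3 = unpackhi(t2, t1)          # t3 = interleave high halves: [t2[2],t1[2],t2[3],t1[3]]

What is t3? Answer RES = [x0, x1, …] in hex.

RES = [0xb4, 0xb4, 0x6b, 0x0e]

t0 = [0x6f, 0x0e, 0x0e, 0x6b]
t1 = [0x6b, 0x6f, 0xb4, 0x0e]
t2 = [0x6b, 0x6f, 0xb4, 0x6b]
t3 = [0xb4, 0xb4, 0x6b, 0x0e]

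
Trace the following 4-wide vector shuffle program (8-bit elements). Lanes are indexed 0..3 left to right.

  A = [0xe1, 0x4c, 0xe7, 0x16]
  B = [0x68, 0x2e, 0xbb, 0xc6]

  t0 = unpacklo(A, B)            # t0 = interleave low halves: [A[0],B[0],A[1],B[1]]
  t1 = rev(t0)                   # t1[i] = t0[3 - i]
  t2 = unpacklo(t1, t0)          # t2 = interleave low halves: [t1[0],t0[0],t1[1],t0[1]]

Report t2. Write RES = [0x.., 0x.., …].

RES = [ 0x2e  0xe1  0x4c  0x68 ]

→ t0 |e1|68|4c|2e|
→ t1 |2e|4c|68|e1|
→ t2 |2e|e1|4c|68|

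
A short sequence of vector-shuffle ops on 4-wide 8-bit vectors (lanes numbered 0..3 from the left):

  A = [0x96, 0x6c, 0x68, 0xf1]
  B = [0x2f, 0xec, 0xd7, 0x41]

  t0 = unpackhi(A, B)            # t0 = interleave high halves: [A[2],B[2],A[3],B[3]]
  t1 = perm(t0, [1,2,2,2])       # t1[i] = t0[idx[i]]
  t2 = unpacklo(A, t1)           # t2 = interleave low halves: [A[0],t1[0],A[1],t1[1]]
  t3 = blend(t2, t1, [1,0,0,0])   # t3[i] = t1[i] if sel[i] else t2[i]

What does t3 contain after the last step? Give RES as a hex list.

RES = [ 0xd7  0xd7  0x6c  0xf1 ]

→ t0 |68|d7|f1|41|
→ t1 |d7|f1|f1|f1|
→ t2 |96|d7|6c|f1|
→ t3 |d7|d7|6c|f1|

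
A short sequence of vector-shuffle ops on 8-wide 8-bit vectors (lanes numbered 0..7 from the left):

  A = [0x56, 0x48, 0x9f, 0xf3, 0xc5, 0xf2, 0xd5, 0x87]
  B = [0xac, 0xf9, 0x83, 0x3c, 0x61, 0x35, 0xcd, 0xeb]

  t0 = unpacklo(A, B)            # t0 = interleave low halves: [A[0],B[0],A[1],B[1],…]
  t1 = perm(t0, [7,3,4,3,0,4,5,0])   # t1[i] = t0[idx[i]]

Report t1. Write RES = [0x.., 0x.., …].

RES = [0x3c, 0xf9, 0x9f, 0xf9, 0x56, 0x9f, 0x83, 0x56]

  t0: 56 ac 48 f9 9f 83 f3 3c
  t1: 3c f9 9f f9 56 9f 83 56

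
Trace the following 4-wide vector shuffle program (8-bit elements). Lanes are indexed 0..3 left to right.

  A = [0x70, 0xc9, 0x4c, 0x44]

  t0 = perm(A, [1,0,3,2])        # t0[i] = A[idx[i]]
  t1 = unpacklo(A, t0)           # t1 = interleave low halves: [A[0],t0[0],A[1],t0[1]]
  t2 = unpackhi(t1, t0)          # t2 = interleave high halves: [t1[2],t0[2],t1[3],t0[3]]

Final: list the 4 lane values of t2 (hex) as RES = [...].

→ t0 |c9|70|44|4c|
→ t1 |70|c9|c9|70|
→ t2 |c9|44|70|4c|

RES = [ 0xc9  0x44  0x70  0x4c ]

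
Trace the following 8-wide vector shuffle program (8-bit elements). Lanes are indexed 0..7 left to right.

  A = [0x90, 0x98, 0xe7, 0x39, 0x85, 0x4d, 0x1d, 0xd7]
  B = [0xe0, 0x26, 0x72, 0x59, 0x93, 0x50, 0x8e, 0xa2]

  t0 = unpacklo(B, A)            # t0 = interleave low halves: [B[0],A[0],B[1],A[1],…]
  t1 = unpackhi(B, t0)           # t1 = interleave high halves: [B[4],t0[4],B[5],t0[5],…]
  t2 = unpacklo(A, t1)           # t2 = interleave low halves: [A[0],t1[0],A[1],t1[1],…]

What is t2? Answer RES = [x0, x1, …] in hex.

RES = [0x90, 0x93, 0x98, 0x72, 0xe7, 0x50, 0x39, 0xe7]

→ t0 |e0|90|26|98|72|e7|59|39|
→ t1 |93|72|50|e7|8e|59|a2|39|
→ t2 |90|93|98|72|e7|50|39|e7|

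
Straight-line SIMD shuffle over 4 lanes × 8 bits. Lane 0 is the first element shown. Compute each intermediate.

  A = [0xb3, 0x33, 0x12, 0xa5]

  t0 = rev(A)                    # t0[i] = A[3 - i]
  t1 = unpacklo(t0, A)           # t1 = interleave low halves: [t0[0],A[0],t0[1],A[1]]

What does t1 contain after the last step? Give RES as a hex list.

  t0: a5 12 33 b3
  t1: a5 b3 12 33

RES = [ 0xa5  0xb3  0x12  0x33 ]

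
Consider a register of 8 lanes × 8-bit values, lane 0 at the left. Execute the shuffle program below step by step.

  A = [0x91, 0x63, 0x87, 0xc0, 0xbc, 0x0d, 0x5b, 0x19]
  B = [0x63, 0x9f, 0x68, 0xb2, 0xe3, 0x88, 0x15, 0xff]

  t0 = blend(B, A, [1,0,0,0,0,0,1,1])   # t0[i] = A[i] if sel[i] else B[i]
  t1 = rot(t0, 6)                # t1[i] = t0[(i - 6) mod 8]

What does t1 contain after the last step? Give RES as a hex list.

  t0: 91 9f 68 b2 e3 88 5b 19
  t1: 68 b2 e3 88 5b 19 91 9f

RES = [0x68, 0xb2, 0xe3, 0x88, 0x5b, 0x19, 0x91, 0x9f]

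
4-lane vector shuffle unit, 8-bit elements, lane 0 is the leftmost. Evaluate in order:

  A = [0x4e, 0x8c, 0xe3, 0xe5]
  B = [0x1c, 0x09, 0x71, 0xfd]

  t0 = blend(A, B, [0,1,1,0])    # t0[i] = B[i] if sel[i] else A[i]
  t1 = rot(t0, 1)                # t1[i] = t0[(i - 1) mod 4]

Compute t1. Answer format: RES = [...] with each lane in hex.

  t0: 4e 09 71 e5
  t1: e5 4e 09 71

RES = [0xe5, 0x4e, 0x09, 0x71]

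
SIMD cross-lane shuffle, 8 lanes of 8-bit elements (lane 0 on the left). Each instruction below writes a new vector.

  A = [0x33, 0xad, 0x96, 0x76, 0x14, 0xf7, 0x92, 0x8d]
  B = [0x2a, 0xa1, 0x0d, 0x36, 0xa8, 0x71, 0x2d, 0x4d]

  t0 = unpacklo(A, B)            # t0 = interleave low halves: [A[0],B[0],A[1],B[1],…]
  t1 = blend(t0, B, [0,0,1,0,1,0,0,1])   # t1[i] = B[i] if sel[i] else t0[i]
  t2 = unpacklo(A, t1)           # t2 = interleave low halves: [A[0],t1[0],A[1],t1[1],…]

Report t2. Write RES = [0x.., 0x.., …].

RES = [0x33, 0x33, 0xad, 0x2a, 0x96, 0x0d, 0x76, 0xa1]

t0 = [0x33, 0x2a, 0xad, 0xa1, 0x96, 0x0d, 0x76, 0x36]
t1 = [0x33, 0x2a, 0x0d, 0xa1, 0xa8, 0x0d, 0x76, 0x4d]
t2 = [0x33, 0x33, 0xad, 0x2a, 0x96, 0x0d, 0x76, 0xa1]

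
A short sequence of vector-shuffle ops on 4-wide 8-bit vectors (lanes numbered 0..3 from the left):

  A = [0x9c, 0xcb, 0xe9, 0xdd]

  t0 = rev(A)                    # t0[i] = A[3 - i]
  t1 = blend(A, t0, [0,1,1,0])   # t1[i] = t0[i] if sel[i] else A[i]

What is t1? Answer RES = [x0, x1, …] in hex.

RES = [0x9c, 0xe9, 0xcb, 0xdd]

→ t0 |dd|e9|cb|9c|
→ t1 |9c|e9|cb|dd|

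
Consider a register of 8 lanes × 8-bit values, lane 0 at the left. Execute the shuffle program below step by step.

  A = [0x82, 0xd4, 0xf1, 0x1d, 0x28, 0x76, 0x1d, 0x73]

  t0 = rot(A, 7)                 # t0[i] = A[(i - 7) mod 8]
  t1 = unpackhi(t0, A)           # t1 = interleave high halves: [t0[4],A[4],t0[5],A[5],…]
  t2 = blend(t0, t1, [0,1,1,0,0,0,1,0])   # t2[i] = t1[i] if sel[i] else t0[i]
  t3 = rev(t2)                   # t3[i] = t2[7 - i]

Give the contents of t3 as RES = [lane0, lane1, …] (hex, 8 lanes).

RES = [0x82, 0x82, 0x1d, 0x76, 0x28, 0x1d, 0x28, 0xd4]

  t0: d4 f1 1d 28 76 1d 73 82
  t1: 76 28 1d 76 73 1d 82 73
  t2: d4 28 1d 28 76 1d 82 82
  t3: 82 82 1d 76 28 1d 28 d4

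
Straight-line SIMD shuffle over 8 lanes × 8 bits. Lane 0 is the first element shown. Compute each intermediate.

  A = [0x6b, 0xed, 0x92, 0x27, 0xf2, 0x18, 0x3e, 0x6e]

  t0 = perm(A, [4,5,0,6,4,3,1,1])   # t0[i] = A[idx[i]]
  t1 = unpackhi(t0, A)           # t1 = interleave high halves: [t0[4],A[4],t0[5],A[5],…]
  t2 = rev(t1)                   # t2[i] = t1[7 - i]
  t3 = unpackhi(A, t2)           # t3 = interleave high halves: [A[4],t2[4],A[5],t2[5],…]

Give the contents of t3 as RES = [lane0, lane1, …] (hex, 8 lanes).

RES = [0xf2, 0x18, 0x18, 0x27, 0x3e, 0xf2, 0x6e, 0xf2]

  t0: f2 18 6b 3e f2 27 ed ed
  t1: f2 f2 27 18 ed 3e ed 6e
  t2: 6e ed 3e ed 18 27 f2 f2
  t3: f2 18 18 27 3e f2 6e f2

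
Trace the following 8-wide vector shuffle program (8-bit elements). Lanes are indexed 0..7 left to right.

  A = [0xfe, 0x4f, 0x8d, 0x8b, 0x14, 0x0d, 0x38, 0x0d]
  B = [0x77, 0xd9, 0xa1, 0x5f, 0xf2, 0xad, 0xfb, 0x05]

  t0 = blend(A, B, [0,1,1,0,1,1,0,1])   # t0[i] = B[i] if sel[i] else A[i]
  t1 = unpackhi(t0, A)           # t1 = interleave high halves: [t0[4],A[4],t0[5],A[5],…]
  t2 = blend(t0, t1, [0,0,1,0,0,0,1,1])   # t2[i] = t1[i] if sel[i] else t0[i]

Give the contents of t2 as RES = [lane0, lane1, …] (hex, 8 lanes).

RES = [ 0xfe  0xd9  0xad  0x8b  0xf2  0xad  0x05  0x0d ]

t0 = [0xfe, 0xd9, 0xa1, 0x8b, 0xf2, 0xad, 0x38, 0x05]
t1 = [0xf2, 0x14, 0xad, 0x0d, 0x38, 0x38, 0x05, 0x0d]
t2 = [0xfe, 0xd9, 0xad, 0x8b, 0xf2, 0xad, 0x05, 0x0d]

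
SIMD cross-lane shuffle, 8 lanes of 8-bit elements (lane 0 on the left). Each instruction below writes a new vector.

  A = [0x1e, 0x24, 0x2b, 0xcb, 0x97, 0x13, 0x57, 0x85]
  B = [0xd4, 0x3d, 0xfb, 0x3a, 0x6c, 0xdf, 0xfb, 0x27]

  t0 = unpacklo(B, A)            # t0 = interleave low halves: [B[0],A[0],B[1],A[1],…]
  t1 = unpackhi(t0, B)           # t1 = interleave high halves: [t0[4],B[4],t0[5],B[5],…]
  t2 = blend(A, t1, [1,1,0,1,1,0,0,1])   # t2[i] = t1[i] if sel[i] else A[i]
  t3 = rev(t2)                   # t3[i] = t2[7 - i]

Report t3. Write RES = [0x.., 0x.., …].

RES = [0x27, 0x57, 0x13, 0x3a, 0xdf, 0x2b, 0x6c, 0xfb]

t0 = [0xd4, 0x1e, 0x3d, 0x24, 0xfb, 0x2b, 0x3a, 0xcb]
t1 = [0xfb, 0x6c, 0x2b, 0xdf, 0x3a, 0xfb, 0xcb, 0x27]
t2 = [0xfb, 0x6c, 0x2b, 0xdf, 0x3a, 0x13, 0x57, 0x27]
t3 = [0x27, 0x57, 0x13, 0x3a, 0xdf, 0x2b, 0x6c, 0xfb]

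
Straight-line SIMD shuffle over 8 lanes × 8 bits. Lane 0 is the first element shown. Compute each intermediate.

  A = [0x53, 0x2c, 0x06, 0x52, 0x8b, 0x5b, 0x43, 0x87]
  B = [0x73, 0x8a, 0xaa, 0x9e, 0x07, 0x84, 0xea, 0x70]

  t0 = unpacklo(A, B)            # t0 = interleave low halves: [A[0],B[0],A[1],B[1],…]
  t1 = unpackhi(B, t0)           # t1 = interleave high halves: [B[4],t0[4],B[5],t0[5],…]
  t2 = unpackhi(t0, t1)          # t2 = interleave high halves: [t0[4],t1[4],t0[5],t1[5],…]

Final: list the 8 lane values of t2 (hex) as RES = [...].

t0 = [0x53, 0x73, 0x2c, 0x8a, 0x06, 0xaa, 0x52, 0x9e]
t1 = [0x07, 0x06, 0x84, 0xaa, 0xea, 0x52, 0x70, 0x9e]
t2 = [0x06, 0xea, 0xaa, 0x52, 0x52, 0x70, 0x9e, 0x9e]

RES = [ 0x06  0xea  0xaa  0x52  0x52  0x70  0x9e  0x9e ]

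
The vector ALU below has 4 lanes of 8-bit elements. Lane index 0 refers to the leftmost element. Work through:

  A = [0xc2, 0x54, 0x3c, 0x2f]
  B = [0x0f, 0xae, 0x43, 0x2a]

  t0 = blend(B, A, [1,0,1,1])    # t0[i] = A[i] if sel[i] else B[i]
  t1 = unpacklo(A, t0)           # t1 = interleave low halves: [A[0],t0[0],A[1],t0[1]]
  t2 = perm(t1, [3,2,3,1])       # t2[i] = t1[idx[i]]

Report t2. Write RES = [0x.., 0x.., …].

t0 = [0xc2, 0xae, 0x3c, 0x2f]
t1 = [0xc2, 0xc2, 0x54, 0xae]
t2 = [0xae, 0x54, 0xae, 0xc2]

RES = [0xae, 0x54, 0xae, 0xc2]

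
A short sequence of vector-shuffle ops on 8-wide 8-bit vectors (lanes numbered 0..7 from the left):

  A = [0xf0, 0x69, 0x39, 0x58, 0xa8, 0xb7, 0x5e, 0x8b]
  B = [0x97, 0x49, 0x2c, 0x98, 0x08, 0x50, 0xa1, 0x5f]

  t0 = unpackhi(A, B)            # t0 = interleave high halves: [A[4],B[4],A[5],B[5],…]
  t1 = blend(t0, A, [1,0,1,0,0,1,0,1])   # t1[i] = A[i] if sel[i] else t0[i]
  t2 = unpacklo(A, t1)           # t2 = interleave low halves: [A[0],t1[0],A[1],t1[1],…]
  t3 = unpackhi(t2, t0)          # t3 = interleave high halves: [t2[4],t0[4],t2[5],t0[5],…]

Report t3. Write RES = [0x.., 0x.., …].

→ t0 |a8|08|b7|50|5e|a1|8b|5f|
→ t1 |f0|08|39|50|5e|b7|8b|8b|
→ t2 |f0|f0|69|08|39|39|58|50|
→ t3 |39|5e|39|a1|58|8b|50|5f|

RES = [ 0x39  0x5e  0x39  0xa1  0x58  0x8b  0x50  0x5f ]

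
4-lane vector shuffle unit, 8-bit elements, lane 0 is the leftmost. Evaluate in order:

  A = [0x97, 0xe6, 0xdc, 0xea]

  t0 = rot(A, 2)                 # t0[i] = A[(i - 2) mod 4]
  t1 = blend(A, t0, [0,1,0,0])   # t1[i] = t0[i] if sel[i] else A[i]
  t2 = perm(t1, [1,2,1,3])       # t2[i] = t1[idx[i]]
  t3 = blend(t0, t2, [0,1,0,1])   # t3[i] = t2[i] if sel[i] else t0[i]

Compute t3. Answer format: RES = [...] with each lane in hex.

RES = [0xdc, 0xdc, 0x97, 0xea]

  t0: dc ea 97 e6
  t1: 97 ea dc ea
  t2: ea dc ea ea
  t3: dc dc 97 ea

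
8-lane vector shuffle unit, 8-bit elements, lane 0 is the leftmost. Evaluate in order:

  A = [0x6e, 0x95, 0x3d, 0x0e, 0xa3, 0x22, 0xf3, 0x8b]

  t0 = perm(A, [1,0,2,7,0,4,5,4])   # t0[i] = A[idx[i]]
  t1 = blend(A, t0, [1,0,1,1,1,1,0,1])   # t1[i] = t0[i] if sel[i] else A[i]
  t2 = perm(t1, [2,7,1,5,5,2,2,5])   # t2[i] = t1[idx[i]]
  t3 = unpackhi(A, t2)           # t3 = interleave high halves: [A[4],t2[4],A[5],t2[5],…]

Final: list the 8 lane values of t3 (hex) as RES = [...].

RES = [0xa3, 0xa3, 0x22, 0x3d, 0xf3, 0x3d, 0x8b, 0xa3]

→ t0 |95|6e|3d|8b|6e|a3|22|a3|
→ t1 |95|95|3d|8b|6e|a3|f3|a3|
→ t2 |3d|a3|95|a3|a3|3d|3d|a3|
→ t3 |a3|a3|22|3d|f3|3d|8b|a3|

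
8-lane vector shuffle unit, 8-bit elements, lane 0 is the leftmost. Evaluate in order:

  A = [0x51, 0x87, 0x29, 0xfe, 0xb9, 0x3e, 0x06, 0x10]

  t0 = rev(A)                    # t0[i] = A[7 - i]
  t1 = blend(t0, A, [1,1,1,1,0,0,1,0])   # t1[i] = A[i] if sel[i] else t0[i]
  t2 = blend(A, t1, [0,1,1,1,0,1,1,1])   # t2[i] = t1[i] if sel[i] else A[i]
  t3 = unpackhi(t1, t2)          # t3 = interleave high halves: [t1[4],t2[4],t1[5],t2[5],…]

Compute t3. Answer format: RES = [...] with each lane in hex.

RES = [0xfe, 0xb9, 0x29, 0x29, 0x06, 0x06, 0x51, 0x51]

  t0: 10 06 3e b9 fe 29 87 51
  t1: 51 87 29 fe fe 29 06 51
  t2: 51 87 29 fe b9 29 06 51
  t3: fe b9 29 29 06 06 51 51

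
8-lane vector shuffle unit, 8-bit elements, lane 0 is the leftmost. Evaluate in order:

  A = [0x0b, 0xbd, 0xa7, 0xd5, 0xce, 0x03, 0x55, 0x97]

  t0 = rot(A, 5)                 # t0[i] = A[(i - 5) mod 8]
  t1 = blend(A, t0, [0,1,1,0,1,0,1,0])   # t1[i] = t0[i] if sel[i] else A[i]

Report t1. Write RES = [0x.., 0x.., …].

RES = [ 0x0b  0xce  0x03  0xd5  0x97  0x03  0xbd  0x97 ]

→ t0 |d5|ce|03|55|97|0b|bd|a7|
→ t1 |0b|ce|03|d5|97|03|bd|97|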